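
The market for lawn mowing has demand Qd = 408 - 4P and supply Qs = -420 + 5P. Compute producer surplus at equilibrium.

Equilibrium: 408 - 4P = -420 + 5P gives P* = 92, Q* = 40.
Supply starts at P = 84 (where Qs = 0).
PS = ½(92 − 84)(40) = 160.

Producer surplus = 160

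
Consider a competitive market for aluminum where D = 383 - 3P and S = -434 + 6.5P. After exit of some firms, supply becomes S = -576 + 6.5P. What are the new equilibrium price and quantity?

Original equilibrium: P* = 86, Q* = 125.
New equilibrium: 383 - 3P = -576 + 6.5P, so 959 = 9.5P and P' = 1918/19; Q' = 383 − 3(1918/19) = 1523/19.

P' = 1918/19, Q' = 1523/19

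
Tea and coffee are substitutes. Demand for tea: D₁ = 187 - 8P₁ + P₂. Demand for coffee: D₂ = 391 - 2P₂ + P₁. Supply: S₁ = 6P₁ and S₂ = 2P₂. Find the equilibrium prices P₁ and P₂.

P₁ = 1139/55, P₂ = 5661/55

Market 1: 187 - 8P₁ + P₂ = 6P₁ → 14P₁ - P₂ = 187.
Market 2: 4P₂ - P₁ = 391.
Eliminating P₂: 4×(1) + 1×(2) gives 55P₁ = 1139, so P₁ = 1139/55.
Back-substitute into (2): P₂ = (391 + 1×1139/55) / 4 = 5661/55.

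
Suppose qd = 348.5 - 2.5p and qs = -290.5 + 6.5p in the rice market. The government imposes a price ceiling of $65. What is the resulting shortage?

Equilibrium price would be p* = 71, so the ceiling at 65 binds.
At p = 65: qd = 348.5 − 2.5(65) = 186, qs = -290.5 + 6.5(65) = 132.
Shortage = 186 − 132 = 54.

Shortage = 54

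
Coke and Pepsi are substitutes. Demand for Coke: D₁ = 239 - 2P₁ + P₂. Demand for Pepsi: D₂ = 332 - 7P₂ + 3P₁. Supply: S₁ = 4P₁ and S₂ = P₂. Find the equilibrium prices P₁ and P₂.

Market 1: 239 - 2P₁ + P₂ = 4P₁ → 6P₁ - P₂ = 239.
Market 2: 8P₂ - 3P₁ = 332.
Eliminating P₂: 8×(1) + 1×(2) gives 45P₁ = 2244, so P₁ = 748/15.
Back-substitute into (2): P₂ = (332 + 3×748/15) / 8 = 60.2.

P₁ = 748/15, P₂ = 60.2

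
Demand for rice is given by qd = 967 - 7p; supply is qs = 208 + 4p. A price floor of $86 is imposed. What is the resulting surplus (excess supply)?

Surplus = 187

Equilibrium price would be p* = 69, so the floor at 86 binds.
At p = 86: qd = 365, qs = 552.
Surplus = 552 − 365 = 187.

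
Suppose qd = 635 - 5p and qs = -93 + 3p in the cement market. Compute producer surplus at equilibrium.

Producer surplus = 5400

Equilibrium: 635 - 5p = -93 + 3p gives p* = 91, q* = 180.
Supply starts at p = 31 (where qs = 0).
PS = ½(91 − 31)(180) = 5400.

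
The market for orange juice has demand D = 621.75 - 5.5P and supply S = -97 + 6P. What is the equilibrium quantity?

Q* = 278

Set D = S: 621.75 - 5.5P = -97 + 6P.
718.75 = 11.5P, so P* = 62.5.
Q* = 621.75 − 5.5(62.5) = 278.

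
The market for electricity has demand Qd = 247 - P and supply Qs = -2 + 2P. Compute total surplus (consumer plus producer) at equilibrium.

Equilibrium: 247 - P = -2 + 2P gives P* = 83, Q* = 164.
Demand choke price: P = 247; supply starts at P = 1.
CS = ½(247 − 83)(164) = 13448; PS = ½(83 − 1)(164) = 6724.

Total surplus = 20172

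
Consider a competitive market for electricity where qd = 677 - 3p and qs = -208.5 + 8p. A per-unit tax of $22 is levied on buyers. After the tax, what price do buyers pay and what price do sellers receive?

Buyers pay $96.5, sellers receive $74.5

Pre-tax equilibrium: p* = 80.5, q* = 435.5.
Tax on buyers shifts demand to qd = 677 − 3(p + 22) = 611 - 3p.
611 - 3p = -208.5 + 8p gives seller price ps = 74.5; buyers pay pb = 74.5 + 22 = 96.5.
New quantity: q = 677 − 3(96.5) = 387.5.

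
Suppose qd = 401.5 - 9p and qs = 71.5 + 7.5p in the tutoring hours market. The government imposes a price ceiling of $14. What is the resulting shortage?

Equilibrium price would be p* = 20, so the ceiling at 14 binds.
At p = 14: qd = 401.5 − 9(14) = 275.5, qs = 71.5 + 7.5(14) = 176.5.
Shortage = 275.5 − 176.5 = 99.

Shortage = 99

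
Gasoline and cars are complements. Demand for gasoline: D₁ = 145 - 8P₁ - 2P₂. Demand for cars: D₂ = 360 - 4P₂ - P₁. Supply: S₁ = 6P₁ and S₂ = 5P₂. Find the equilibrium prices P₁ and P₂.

Market 1: 145 - 8P₁ - 2P₂ = 6P₁ → 14P₁ + 2P₂ = 145.
Market 2: 9P₂ + P₁ = 360.
Eliminating P₂: 9×(1) − 2×(2) gives 124P₁ = 585, so P₁ = 585/124.
Back-substitute into (2): P₂ = (360 − 1×585/124) / 9 = 4895/124.

P₁ = 585/124, P₂ = 4895/124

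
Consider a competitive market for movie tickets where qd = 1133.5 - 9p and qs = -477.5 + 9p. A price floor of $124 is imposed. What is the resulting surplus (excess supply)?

Equilibrium price would be p* = 89.5, so the floor at 124 binds.
At p = 124: qd = 17.5, qs = 638.5.
Surplus = 638.5 − 17.5 = 621.

Surplus = 621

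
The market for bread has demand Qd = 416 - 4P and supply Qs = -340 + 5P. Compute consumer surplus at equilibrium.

Equilibrium: 416 - 4P = -340 + 5P gives P* = 84, Q* = 80.
Demand choke price (Qd = 0): P = 104.
CS = ½(104 − 84)(80) = 800.

Consumer surplus = 800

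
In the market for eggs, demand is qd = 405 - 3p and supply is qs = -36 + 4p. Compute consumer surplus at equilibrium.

Consumer surplus = 7776

Equilibrium: 405 - 3p = -36 + 4p gives p* = 63, q* = 216.
Demand choke price (qd = 0): p = 135.
CS = ½(135 − 63)(216) = 7776.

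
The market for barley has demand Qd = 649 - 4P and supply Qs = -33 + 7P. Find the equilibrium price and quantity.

Set Qd = Qs: 649 - 4P = -33 + 7P.
682 = 11P, so P* = 62.
Q* = 649 − 4(62) = 401.

P* = 62, Q* = 401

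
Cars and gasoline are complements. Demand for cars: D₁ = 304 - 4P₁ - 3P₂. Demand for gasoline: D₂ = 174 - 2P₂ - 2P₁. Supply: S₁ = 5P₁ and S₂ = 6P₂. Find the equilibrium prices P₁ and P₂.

P₁ = 955/33, P₂ = 479/33

Market 1: 304 - 4P₁ - 3P₂ = 5P₁ → 9P₁ + 3P₂ = 304.
Market 2: 8P₂ + 2P₁ = 174.
Eliminating P₂: 8×(1) − 3×(2) gives 66P₁ = 1910, so P₁ = 955/33.
Back-substitute into (2): P₂ = (174 − 2×955/33) / 8 = 479/33.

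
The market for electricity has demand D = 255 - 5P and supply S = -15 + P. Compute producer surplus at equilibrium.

Producer surplus = 450

Equilibrium: 255 - 5P = -15 + P gives P* = 45, Q* = 30.
Supply starts at P = 15 (where S = 0).
PS = ½(45 − 15)(30) = 450.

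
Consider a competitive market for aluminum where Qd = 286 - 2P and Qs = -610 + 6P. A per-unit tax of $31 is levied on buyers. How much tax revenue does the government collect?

Pre-tax equilibrium: P* = 112, Q* = 62.
Tax on buyers shifts demand to Qd = 286 − 2(P + 31) = 224 - 2P.
224 - 2P = -610 + 6P gives seller price Ps = 104.25; buyers pay Pb = 104.25 + 31 = 135.25.
New quantity: Q = 286 − 2(135.25) = 15.5.
Revenue = 31 × 15.5 = 480.5.

Tax revenue = 480.5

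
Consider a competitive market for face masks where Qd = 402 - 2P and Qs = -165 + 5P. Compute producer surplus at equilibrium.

Producer surplus = 5760

Equilibrium: 402 - 2P = -165 + 5P gives P* = 81, Q* = 240.
Supply starts at P = 33 (where Qs = 0).
PS = ½(81 − 33)(240) = 5760.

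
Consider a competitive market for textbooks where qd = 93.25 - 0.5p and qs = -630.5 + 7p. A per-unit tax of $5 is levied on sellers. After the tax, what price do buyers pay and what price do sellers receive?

Pre-tax equilibrium: p* = 96.5, q* = 45.
Tax on sellers shifts supply to qs = -630.5 + 7(p − 5) = -665.5 + 7p.
93.25 - 0.5p = -665.5 + 7p gives buyer price pb = 607/6; sellers receive ps = 607/6 − 5 = 577/6.
New quantity: q = 93.25 − 0.5(607/6) = 128/3.

Buyers pay 607/6, sellers receive 577/6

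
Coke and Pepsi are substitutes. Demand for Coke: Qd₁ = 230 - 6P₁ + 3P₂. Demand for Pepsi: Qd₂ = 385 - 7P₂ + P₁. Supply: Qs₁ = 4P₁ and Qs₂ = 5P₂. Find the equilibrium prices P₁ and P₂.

Market 1: 230 - 6P₁ + 3P₂ = 4P₁ → 10P₁ - 3P₂ = 230.
Market 2: 12P₂ - P₁ = 385.
Eliminating P₂: 12×(1) + 3×(2) gives 117P₁ = 3915, so P₁ = 435/13.
Back-substitute into (2): P₂ = (385 + 1×435/13) / 12 = 1360/39.

P₁ = 435/13, P₂ = 1360/39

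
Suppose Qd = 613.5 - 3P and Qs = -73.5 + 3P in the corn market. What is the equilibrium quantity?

Q* = 270

Set Qd = Qs: 613.5 - 3P = -73.5 + 3P.
687 = 6P, so P* = 114.5.
Q* = 613.5 − 3(114.5) = 270.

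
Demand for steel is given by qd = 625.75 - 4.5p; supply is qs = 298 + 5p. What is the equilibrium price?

Set qd = qs: 625.75 - 4.5p = 298 + 5p.
327.75 = 9.5p, so p* = 34.5.
q* = 625.75 − 4.5(34.5) = 470.5.

p* = 34.5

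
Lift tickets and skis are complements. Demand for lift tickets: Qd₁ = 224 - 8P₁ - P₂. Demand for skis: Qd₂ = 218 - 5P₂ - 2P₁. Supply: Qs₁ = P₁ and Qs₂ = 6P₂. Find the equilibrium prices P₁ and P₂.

Market 1: 224 - 8P₁ - P₂ = P₁ → 9P₁ + P₂ = 224.
Market 2: 11P₂ + 2P₁ = 218.
Eliminating P₂: 11×(1) − 1×(2) gives 97P₁ = 2246, so P₁ = 2246/97.
Back-substitute into (2): P₂ = (218 − 2×2246/97) / 11 = 1514/97.

P₁ = 2246/97, P₂ = 1514/97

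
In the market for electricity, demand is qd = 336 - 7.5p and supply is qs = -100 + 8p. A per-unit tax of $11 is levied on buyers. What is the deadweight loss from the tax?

Pre-tax equilibrium: p* = 872/31, q* = 3876/31.
Tax on buyers shifts demand to qd = 336 − 7.5(p + 11) = 253.5 - 7.5p.
253.5 - 7.5p = -100 + 8p gives seller price ps = 707/31; buyers pay pb = 707/31 + 11 = 1048/31.
New quantity: q = 336 − 7.5(1048/31) = 2556/31.
DWL = ½ × 11 × (3876/31 − 2556/31) = 7260/31.

Deadweight loss = 7260/31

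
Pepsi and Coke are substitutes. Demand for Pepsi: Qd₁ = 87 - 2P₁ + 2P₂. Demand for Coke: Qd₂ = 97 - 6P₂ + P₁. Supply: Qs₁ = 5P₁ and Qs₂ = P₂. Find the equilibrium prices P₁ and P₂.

Market 1: 87 - 2P₁ + 2P₂ = 5P₁ → 7P₁ - 2P₂ = 87.
Market 2: 7P₂ - P₁ = 97.
Eliminating P₂: 7×(1) + 2×(2) gives 47P₁ = 803, so P₁ = 803/47.
Back-substitute into (2): P₂ = (97 + 1×803/47) / 7 = 766/47.

P₁ = 803/47, P₂ = 766/47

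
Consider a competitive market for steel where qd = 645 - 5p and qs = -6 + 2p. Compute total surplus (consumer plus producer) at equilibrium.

Total surplus = 11340

Equilibrium: 645 - 5p = -6 + 2p gives p* = 93, q* = 180.
Demand choke price: p = 129; supply starts at p = 3.
CS = ½(129 − 93)(180) = 3240; PS = ½(93 − 3)(180) = 8100.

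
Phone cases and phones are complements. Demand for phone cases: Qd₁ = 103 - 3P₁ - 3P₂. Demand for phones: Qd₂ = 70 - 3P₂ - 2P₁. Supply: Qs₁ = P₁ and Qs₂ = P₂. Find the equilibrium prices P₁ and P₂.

P₁ = 20.2, P₂ = 7.4

Market 1: 103 - 3P₁ - 3P₂ = P₁ → 4P₁ + 3P₂ = 103.
Market 2: 4P₂ + 2P₁ = 70.
Eliminating P₂: 4×(1) − 3×(2) gives 10P₁ = 202, so P₁ = 20.2.
Back-substitute into (2): P₂ = (70 − 2×20.2) / 4 = 7.4.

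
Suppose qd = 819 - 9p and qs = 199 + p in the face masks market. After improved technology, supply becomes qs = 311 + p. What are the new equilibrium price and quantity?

Original equilibrium: p* = 62, q* = 261.
New equilibrium: 819 - 9p = 311 + p, so 508 = 10p and p' = 50.8; q' = 819 − 9(50.8) = 361.8.

p' = 50.8, q' = 361.8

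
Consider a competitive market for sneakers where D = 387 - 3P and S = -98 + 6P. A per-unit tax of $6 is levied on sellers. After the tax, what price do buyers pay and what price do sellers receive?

Buyers pay 521/9, sellers receive 467/9

Pre-tax equilibrium: P* = 485/9, Q* = 676/3.
Tax on sellers shifts supply to S = -98 + 6(P − 6) = -134 + 6P.
387 - 3P = -134 + 6P gives buyer price Pb = 521/9; sellers receive Ps = 521/9 − 6 = 467/9.
New quantity: Q = 387 − 3(521/9) = 640/3.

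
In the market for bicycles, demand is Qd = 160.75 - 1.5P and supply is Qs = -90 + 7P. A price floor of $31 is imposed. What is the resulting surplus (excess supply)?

Surplus = 12.75

Equilibrium price would be P* = 29.5, so the floor at 31 binds.
At P = 31: Qd = 114.25, Qs = 127.
Surplus = 127 − 114.25 = 12.75.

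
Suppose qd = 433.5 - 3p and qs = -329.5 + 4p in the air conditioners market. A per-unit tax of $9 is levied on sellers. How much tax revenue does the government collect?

Tax revenue = 11475/14

Pre-tax equilibrium: p* = 109, q* = 106.5.
Tax on sellers shifts supply to qs = -329.5 + 4(p − 9) = -365.5 + 4p.
433.5 - 3p = -365.5 + 4p gives buyer price pb = 799/7; sellers receive ps = 799/7 − 9 = 736/7.
New quantity: q = 433.5 − 3(799/7) = 1275/14.
Revenue = 9 × 1275/14 = 11475/14.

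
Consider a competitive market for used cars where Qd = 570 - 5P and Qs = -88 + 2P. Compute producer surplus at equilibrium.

Producer surplus = 2500

Equilibrium: 570 - 5P = -88 + 2P gives P* = 94, Q* = 100.
Supply starts at P = 44 (where Qs = 0).
PS = ½(94 − 44)(100) = 2500.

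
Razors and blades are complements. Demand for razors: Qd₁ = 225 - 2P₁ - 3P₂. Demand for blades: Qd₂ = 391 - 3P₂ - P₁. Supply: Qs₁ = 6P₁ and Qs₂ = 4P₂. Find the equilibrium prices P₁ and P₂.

P₁ = 402/53, P₂ = 2903/53

Market 1: 225 - 2P₁ - 3P₂ = 6P₁ → 8P₁ + 3P₂ = 225.
Market 2: 7P₂ + P₁ = 391.
Eliminating P₂: 7×(1) − 3×(2) gives 53P₁ = 402, so P₁ = 402/53.
Back-substitute into (2): P₂ = (391 − 1×402/53) / 7 = 2903/53.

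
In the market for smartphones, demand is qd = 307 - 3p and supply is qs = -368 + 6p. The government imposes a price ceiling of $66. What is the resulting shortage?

Shortage = 81

Equilibrium price would be p* = 75, so the ceiling at 66 binds.
At p = 66: qd = 307 − 3(66) = 109, qs = -368 + 6(66) = 28.
Shortage = 109 − 28 = 81.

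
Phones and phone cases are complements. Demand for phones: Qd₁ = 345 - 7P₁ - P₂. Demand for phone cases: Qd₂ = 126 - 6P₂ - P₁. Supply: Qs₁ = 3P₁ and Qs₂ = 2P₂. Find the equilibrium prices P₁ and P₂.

P₁ = 2634/79, P₂ = 915/79

Market 1: 345 - 7P₁ - P₂ = 3P₁ → 10P₁ + P₂ = 345.
Market 2: 8P₂ + P₁ = 126.
Eliminating P₂: 8×(1) − 1×(2) gives 79P₁ = 2634, so P₁ = 2634/79.
Back-substitute into (2): P₂ = (126 − 1×2634/79) / 8 = 915/79.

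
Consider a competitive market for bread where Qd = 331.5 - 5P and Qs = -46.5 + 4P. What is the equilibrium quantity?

Set Qd = Qs: 331.5 - 5P = -46.5 + 4P.
378 = 9P, so P* = 42.
Q* = 331.5 − 5(42) = 121.5.

Q* = 121.5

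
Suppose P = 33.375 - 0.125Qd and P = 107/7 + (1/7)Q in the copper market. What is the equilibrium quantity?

Set the two price expressions equal: 33.375 - 0.125Q = 107/7 + (1/7)Q.
1013/56 = (15/56)Q, so Q* = 1013/15.
P* = 33.375 − (0.125)(1013/15) = 374/15.

Q* = 1013/15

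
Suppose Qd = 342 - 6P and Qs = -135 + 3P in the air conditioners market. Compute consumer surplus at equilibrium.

Consumer surplus = 48

Equilibrium: 342 - 6P = -135 + 3P gives P* = 53, Q* = 24.
Demand choke price (Qd = 0): P = 57.
CS = ½(57 − 53)(24) = 48.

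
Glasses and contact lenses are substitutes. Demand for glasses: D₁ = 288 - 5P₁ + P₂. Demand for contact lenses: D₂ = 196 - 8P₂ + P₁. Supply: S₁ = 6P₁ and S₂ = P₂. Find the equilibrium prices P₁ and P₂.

P₁ = 1394/49, P₂ = 1222/49

Market 1: 288 - 5P₁ + P₂ = 6P₁ → 11P₁ - P₂ = 288.
Market 2: 9P₂ - P₁ = 196.
Eliminating P₂: 9×(1) + 1×(2) gives 98P₁ = 2788, so P₁ = 1394/49.
Back-substitute into (2): P₂ = (196 + 1×1394/49) / 9 = 1222/49.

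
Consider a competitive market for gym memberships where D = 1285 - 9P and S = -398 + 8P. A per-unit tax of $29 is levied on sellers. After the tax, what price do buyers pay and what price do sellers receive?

Buyers pay 1915/17, sellers receive 1422/17

Pre-tax equilibrium: P* = 99, Q* = 394.
Tax on sellers shifts supply to S = -398 + 8(P − 29) = -630 + 8P.
1285 - 9P = -630 + 8P gives buyer price Pb = 1915/17; sellers receive Ps = 1915/17 − 29 = 1422/17.
New quantity: Q = 1285 − 9(1915/17) = 4610/17.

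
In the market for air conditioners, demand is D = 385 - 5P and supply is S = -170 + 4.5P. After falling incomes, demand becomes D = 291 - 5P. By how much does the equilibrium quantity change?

Original equilibrium: P* = 1110/19, Q* = 1765/19.
New equilibrium: 291 - 5P = -170 + 4.5P, so 461 = 9.5P and P' = 922/19; Q' = 291 − 5(922/19) = 919/19.
Change in quantity: 919/19 − 1765/19 = -846/19.

ΔQ = -846/19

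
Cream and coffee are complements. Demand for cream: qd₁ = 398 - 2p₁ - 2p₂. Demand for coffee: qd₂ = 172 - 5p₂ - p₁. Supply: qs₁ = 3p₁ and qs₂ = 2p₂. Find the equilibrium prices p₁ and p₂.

Market 1: 398 - 2p₁ - 2p₂ = 3p₁ → 5p₁ + 2p₂ = 398.
Market 2: 7p₂ + p₁ = 172.
Eliminating p₂: 7×(1) − 2×(2) gives 33p₁ = 2442, so p₁ = 74.
Back-substitute into (2): p₂ = (172 − 1×74) / 7 = 14.

p₁ = 74, p₂ = 14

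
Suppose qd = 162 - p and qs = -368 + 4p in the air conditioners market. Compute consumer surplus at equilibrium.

Equilibrium: 162 - p = -368 + 4p gives p* = 106, q* = 56.
Demand choke price (qd = 0): p = 162.
CS = ½(162 − 106)(56) = 1568.

Consumer surplus = 1568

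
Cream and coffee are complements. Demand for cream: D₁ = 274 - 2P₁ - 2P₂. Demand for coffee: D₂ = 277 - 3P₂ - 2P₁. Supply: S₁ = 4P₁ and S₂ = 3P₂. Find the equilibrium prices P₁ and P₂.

P₁ = 34.0625, P₂ = 34.8125

Market 1: 274 - 2P₁ - 2P₂ = 4P₁ → 6P₁ + 2P₂ = 274.
Market 2: 6P₂ + 2P₁ = 277.
Eliminating P₂: 6×(1) − 2×(2) gives 32P₁ = 1090, so P₁ = 34.0625.
Back-substitute into (2): P₂ = (277 − 2×34.0625) / 6 = 34.8125.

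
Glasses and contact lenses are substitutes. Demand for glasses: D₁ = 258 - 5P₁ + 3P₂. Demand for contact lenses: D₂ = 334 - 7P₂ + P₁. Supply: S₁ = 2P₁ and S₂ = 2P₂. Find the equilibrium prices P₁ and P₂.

P₁ = 55.4, P₂ = 649/15

Market 1: 258 - 5P₁ + 3P₂ = 2P₁ → 7P₁ - 3P₂ = 258.
Market 2: 9P₂ - P₁ = 334.
Eliminating P₂: 9×(1) + 3×(2) gives 60P₁ = 3324, so P₁ = 55.4.
Back-substitute into (2): P₂ = (334 + 1×55.4) / 9 = 649/15.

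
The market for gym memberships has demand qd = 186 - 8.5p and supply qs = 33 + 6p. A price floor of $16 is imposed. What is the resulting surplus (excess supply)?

Equilibrium price would be p* = 306/29, so the floor at 16 binds.
At p = 16: qd = 50, qs = 129.
Surplus = 129 − 50 = 79.

Surplus = 79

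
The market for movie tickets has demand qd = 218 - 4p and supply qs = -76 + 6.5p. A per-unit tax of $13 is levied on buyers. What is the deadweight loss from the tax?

Deadweight loss = 4394/21

Pre-tax equilibrium: p* = 28, q* = 106.
Tax on buyers shifts demand to qd = 218 − 4(p + 13) = 166 - 4p.
166 - 4p = -76 + 6.5p gives seller price ps = 484/21; buyers pay pb = 484/21 + 13 = 757/21.
New quantity: q = 218 − 4(757/21) = 1550/21.
DWL = ½ × 13 × (106 − 1550/21) = 4394/21.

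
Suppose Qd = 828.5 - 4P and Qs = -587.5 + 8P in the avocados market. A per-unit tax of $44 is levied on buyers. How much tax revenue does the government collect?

Pre-tax equilibrium: P* = 118, Q* = 356.5.
Tax on buyers shifts demand to Qd = 828.5 − 4(P + 44) = 652.5 - 4P.
652.5 - 4P = -587.5 + 8P gives seller price Ps = 310/3; buyers pay Pb = 310/3 + 44 = 442/3.
New quantity: Q = 828.5 − 4(442/3) = 1435/6.
Revenue = 44 × 1435/6 = 31570/3.

Tax revenue = 31570/3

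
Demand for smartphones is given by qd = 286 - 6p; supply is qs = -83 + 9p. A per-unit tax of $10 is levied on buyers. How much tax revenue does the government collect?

Pre-tax equilibrium: p* = 24.6, q* = 138.4.
Tax on buyers shifts demand to qd = 286 − 6(p + 10) = 226 - 6p.
226 - 6p = -83 + 9p gives seller price ps = 20.6; buyers pay pb = 20.6 + 10 = 30.6.
New quantity: q = 286 − 6(30.6) = 102.4.
Revenue = 10 × 102.4 = 1024.

Tax revenue = 1024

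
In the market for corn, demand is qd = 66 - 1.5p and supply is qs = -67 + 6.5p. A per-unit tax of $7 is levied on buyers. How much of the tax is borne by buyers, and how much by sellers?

Buyers bear $5.6875, sellers bear $1.3125

Pre-tax equilibrium: p* = 16.625, q* = 41.0625.
Tax on buyers shifts demand to qd = 66 − 1.5(p + 7) = 55.5 - 1.5p.
55.5 - 1.5p = -67 + 6.5p gives seller price ps = 15.3125; buyers pay pb = 15.3125 + 7 = 22.3125.
New quantity: q = 66 − 1.5(22.3125) = 32.53125.
Buyer burden = 22.3125 − 16.625 = 5.6875; seller burden = 16.625 − 15.3125 = 1.3125.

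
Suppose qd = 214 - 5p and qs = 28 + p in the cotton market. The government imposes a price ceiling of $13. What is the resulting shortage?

Shortage = 108

Equilibrium price would be p* = 31, so the ceiling at 13 binds.
At p = 13: qd = 214 − 5(13) = 149, qs = 28 + 1(13) = 41.
Shortage = 149 − 41 = 108.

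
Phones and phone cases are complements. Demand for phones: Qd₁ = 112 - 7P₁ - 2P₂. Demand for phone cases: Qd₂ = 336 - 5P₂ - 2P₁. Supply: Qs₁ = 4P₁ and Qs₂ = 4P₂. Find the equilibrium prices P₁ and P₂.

P₁ = 336/95, P₂ = 3472/95

Market 1: 112 - 7P₁ - 2P₂ = 4P₁ → 11P₁ + 2P₂ = 112.
Market 2: 9P₂ + 2P₁ = 336.
Eliminating P₂: 9×(1) − 2×(2) gives 95P₁ = 336, so P₁ = 336/95.
Back-substitute into (2): P₂ = (336 − 2×336/95) / 9 = 3472/95.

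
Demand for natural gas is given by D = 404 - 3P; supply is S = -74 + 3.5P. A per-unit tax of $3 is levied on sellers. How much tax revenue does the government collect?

Tax revenue = 6963/13

Pre-tax equilibrium: P* = 956/13, Q* = 2384/13.
Tax on sellers shifts supply to S = -74 + 3.5(P − 3) = -84.5 + 3.5P.
404 - 3P = -84.5 + 3.5P gives buyer price Pb = 977/13; sellers receive Ps = 977/13 − 3 = 938/13.
New quantity: Q = 404 − 3(977/13) = 2321/13.
Revenue = 3 × 2321/13 = 6963/13.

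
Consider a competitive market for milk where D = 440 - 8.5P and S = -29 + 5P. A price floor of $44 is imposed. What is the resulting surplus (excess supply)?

Equilibrium price would be P* = 938/27, so the floor at 44 binds.
At P = 44: D = 66, S = 191.
Surplus = 191 − 66 = 125.

Surplus = 125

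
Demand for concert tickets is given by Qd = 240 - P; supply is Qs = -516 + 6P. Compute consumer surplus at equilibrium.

Consumer surplus = 8712

Equilibrium: 240 - P = -516 + 6P gives P* = 108, Q* = 132.
Demand choke price (Qd = 0): P = 240.
CS = ½(240 − 108)(132) = 8712.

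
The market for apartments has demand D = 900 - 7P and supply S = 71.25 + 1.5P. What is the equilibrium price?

P* = 97.5

Set D = S: 900 - 7P = 71.25 + 1.5P.
828.75 = 8.5P, so P* = 97.5.
Q* = 900 − 7(97.5) = 217.5.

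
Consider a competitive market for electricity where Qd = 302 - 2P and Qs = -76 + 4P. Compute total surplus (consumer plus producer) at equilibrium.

Total surplus = 11616

Equilibrium: 302 - 2P = -76 + 4P gives P* = 63, Q* = 176.
Demand choke price: P = 151; supply starts at P = 19.
CS = ½(151 − 63)(176) = 7744; PS = ½(63 − 19)(176) = 3872.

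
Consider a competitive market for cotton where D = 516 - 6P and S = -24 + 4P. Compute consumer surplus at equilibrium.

Equilibrium: 516 - 6P = -24 + 4P gives P* = 54, Q* = 192.
Demand choke price (D = 0): P = 86.
CS = ½(86 − 54)(192) = 3072.

Consumer surplus = 3072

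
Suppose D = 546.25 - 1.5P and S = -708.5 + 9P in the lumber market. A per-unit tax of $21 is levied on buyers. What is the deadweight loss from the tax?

Pre-tax equilibrium: P* = 119.5, Q* = 367.
Tax on buyers shifts demand to D = 546.25 − 1.5(P + 21) = 514.75 - 1.5P.
514.75 - 1.5P = -708.5 + 9P gives seller price Ps = 116.5; buyers pay Pb = 116.5 + 21 = 137.5.
New quantity: Q = 546.25 − 1.5(137.5) = 340.
DWL = ½ × 21 × (367 − 340) = 283.5.

Deadweight loss = 283.5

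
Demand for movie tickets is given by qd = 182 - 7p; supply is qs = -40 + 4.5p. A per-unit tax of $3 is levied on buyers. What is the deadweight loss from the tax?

Deadweight loss = 567/46

Pre-tax equilibrium: p* = 444/23, q* = 1078/23.
Tax on buyers shifts demand to qd = 182 − 7(p + 3) = 161 - 7p.
161 - 7p = -40 + 4.5p gives seller price ps = 402/23; buyers pay pb = 402/23 + 3 = 471/23.
New quantity: q = 182 − 7(471/23) = 889/23.
DWL = ½ × 3 × (1078/23 − 889/23) = 567/46.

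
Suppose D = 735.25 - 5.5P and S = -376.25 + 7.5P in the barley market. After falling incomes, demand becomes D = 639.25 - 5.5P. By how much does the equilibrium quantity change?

ΔQ = -720/13

Original equilibrium: P* = 85.5, Q* = 265.
New equilibrium: 639.25 - 5.5P = -376.25 + 7.5P, so 1015.5 = 13P and P' = 2031/26; Q' = 639.25 − 5.5(2031/26) = 2725/13.
Change in quantity: 2725/13 − 265 = -720/13.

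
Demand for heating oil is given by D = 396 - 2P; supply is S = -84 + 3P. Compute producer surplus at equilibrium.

Equilibrium: 396 - 2P = -84 + 3P gives P* = 96, Q* = 204.
Supply starts at P = 28 (where S = 0).
PS = ½(96 − 28)(204) = 6936.

Producer surplus = 6936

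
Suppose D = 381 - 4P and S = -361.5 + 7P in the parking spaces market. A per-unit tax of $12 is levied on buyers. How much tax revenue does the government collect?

Pre-tax equilibrium: P* = 67.5, Q* = 111.
Tax on buyers shifts demand to D = 381 − 4(P + 12) = 333 - 4P.
333 - 4P = -361.5 + 7P gives seller price Ps = 1389/22; buyers pay Pb = 1389/22 + 12 = 1653/22.
New quantity: Q = 381 − 4(1653/22) = 885/11.
Revenue = 12 × 885/11 = 10620/11.

Tax revenue = 10620/11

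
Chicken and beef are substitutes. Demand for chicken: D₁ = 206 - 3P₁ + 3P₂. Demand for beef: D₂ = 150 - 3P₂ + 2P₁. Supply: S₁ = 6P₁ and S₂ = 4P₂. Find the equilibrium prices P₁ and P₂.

Market 1: 206 - 3P₁ + 3P₂ = 6P₁ → 9P₁ - 3P₂ = 206.
Market 2: 7P₂ - 2P₁ = 150.
Eliminating P₂: 7×(1) + 3×(2) gives 57P₁ = 1892, so P₁ = 1892/57.
Back-substitute into (2): P₂ = (150 + 2×1892/57) / 7 = 1762/57.

P₁ = 1892/57, P₂ = 1762/57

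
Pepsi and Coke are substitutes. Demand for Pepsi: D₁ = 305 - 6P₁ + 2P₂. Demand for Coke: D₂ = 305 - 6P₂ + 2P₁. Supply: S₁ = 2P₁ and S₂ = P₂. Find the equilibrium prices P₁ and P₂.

Market 1: 305 - 6P₁ + 2P₂ = 2P₁ → 8P₁ - 2P₂ = 305.
Market 2: 7P₂ - 2P₁ = 305.
Eliminating P₂: 7×(1) + 2×(2) gives 52P₁ = 2745, so P₁ = 2745/52.
Back-substitute into (2): P₂ = (305 + 2×2745/52) / 7 = 1525/26.

P₁ = 2745/52, P₂ = 1525/26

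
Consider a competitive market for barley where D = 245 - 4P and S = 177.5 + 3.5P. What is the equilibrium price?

Set D = S: 245 - 4P = 177.5 + 3.5P.
67.5 = 7.5P, so P* = 9.
Q* = 245 − 4(9) = 209.

P* = 9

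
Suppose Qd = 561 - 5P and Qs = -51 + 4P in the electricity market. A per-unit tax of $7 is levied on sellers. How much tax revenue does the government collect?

Pre-tax equilibrium: P* = 68, Q* = 221.
Tax on sellers shifts supply to Qs = -51 + 4(P − 7) = -79 + 4P.
561 - 5P = -79 + 4P gives buyer price Pb = 640/9; sellers receive Ps = 640/9 − 7 = 577/9.
New quantity: Q = 561 − 5(640/9) = 1849/9.
Revenue = 7 × 1849/9 = 12943/9.

Tax revenue = 12943/9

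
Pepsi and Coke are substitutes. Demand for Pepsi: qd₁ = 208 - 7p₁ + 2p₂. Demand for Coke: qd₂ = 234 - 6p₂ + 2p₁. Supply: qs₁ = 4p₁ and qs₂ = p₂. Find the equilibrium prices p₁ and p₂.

Market 1: 208 - 7p₁ + 2p₂ = 4p₁ → 11p₁ - 2p₂ = 208.
Market 2: 7p₂ - 2p₁ = 234.
Eliminating p₂: 7×(1) + 2×(2) gives 73p₁ = 1924, so p₁ = 1924/73.
Back-substitute into (2): p₂ = (234 + 2×1924/73) / 7 = 2990/73.

p₁ = 1924/73, p₂ = 2990/73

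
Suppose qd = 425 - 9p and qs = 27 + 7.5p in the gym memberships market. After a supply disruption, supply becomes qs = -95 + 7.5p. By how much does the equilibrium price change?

Original equilibrium: p* = 796/33, q* = 2287/11.
New equilibrium: 425 - 9p = -95 + 7.5p, so 520 = 16.5p and p' = 1040/33; q' = 425 − 9(1040/33) = 1555/11.
Change in price: 1040/33 − 796/33 = 244/33.

Δp = 244/33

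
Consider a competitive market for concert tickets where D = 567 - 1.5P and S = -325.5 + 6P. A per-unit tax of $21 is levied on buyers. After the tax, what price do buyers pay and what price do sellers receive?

Pre-tax equilibrium: P* = 119, Q* = 388.5.
Tax on buyers shifts demand to D = 567 − 1.5(P + 21) = 535.5 - 1.5P.
535.5 - 1.5P = -325.5 + 6P gives seller price Ps = 114.8; buyers pay Pb = 114.8 + 21 = 135.8.
New quantity: Q = 567 − 1.5(135.8) = 363.3.

Buyers pay $135.8, sellers receive $114.8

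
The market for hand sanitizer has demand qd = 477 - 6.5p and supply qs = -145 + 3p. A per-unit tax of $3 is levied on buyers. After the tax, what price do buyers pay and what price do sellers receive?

Buyers pay 1262/19, sellers receive 1205/19

Pre-tax equilibrium: p* = 1244/19, q* = 977/19.
Tax on buyers shifts demand to qd = 477 − 6.5(p + 3) = 457.5 - 6.5p.
457.5 - 6.5p = -145 + 3p gives seller price ps = 1205/19; buyers pay pb = 1205/19 + 3 = 1262/19.
New quantity: q = 477 − 6.5(1262/19) = 860/19.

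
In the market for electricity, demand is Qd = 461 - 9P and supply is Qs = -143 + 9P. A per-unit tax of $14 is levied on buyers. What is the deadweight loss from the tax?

Pre-tax equilibrium: P* = 302/9, Q* = 159.
Tax on buyers shifts demand to Qd = 461 − 9(P + 14) = 335 - 9P.
335 - 9P = -143 + 9P gives seller price Ps = 239/9; buyers pay Pb = 239/9 + 14 = 365/9.
New quantity: Q = 461 − 9(365/9) = 96.
DWL = ½ × 14 × (159 − 96) = 441.

Deadweight loss = 441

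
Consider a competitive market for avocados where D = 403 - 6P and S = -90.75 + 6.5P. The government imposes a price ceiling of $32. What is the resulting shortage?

Shortage = 93.75

Equilibrium price would be P* = 39.5, so the ceiling at 32 binds.
At P = 32: D = 403 − 6(32) = 211, S = -90.75 + 6.5(32) = 117.25.
Shortage = 211 − 117.25 = 93.75.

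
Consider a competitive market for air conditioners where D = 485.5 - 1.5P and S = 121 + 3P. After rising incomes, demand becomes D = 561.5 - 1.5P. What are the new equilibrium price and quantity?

P' = 881/9, Q' = 1244/3

Original equilibrium: P* = 81, Q* = 364.
New equilibrium: 561.5 - 1.5P = 121 + 3P, so 440.5 = 4.5P and P' = 881/9; Q' = 561.5 − 1.5(881/9) = 1244/3.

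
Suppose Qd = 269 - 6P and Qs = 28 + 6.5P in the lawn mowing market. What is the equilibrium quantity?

Set Qd = Qs: 269 - 6P = 28 + 6.5P.
241 = 12.5P, so P* = 19.28.
Q* = 269 − 6(19.28) = 153.32.

Q* = 153.32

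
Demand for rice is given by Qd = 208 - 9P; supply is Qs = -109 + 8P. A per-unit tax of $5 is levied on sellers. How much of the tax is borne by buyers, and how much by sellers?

Pre-tax equilibrium: P* = 317/17, Q* = 683/17.
Tax on sellers shifts supply to Qs = -109 + 8(P − 5) = -149 + 8P.
208 - 9P = -149 + 8P gives buyer price Pb = 21; sellers receive Ps = 21 − 5 = 16.
New quantity: Q = 208 − 9(21) = 19.
Buyer burden = 21 − 317/17 = 40/17; seller burden = 317/17 − 16 = 45/17.

Buyers bear 40/17, sellers bear 45/17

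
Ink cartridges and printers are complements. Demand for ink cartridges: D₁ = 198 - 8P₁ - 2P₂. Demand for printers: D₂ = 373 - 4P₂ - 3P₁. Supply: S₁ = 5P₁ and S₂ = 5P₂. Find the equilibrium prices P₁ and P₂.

P₁ = 28/3, P₂ = 115/3

Market 1: 198 - 8P₁ - 2P₂ = 5P₁ → 13P₁ + 2P₂ = 198.
Market 2: 9P₂ + 3P₁ = 373.
Eliminating P₂: 9×(1) − 2×(2) gives 111P₁ = 1036, so P₁ = 28/3.
Back-substitute into (2): P₂ = (373 − 3×28/3) / 9 = 115/3.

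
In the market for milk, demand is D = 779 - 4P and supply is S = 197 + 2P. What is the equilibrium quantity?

Q* = 391

Set D = S: 779 - 4P = 197 + 2P.
582 = 6P, so P* = 97.
Q* = 779 − 4(97) = 391.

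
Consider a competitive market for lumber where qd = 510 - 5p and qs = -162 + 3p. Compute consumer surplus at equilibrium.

Equilibrium: 510 - 5p = -162 + 3p gives p* = 84, q* = 90.
Demand choke price (qd = 0): p = 102.
CS = ½(102 − 84)(90) = 810.

Consumer surplus = 810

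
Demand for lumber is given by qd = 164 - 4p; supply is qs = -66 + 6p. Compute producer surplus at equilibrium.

Equilibrium: 164 - 4p = -66 + 6p gives p* = 23, q* = 72.
Supply starts at p = 11 (where qs = 0).
PS = ½(23 − 11)(72) = 432.

Producer surplus = 432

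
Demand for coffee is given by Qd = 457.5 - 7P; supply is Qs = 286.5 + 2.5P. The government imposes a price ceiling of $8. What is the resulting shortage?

Equilibrium price would be P* = 18, so the ceiling at 8 binds.
At P = 8: Qd = 457.5 − 7(8) = 401.5, Qs = 286.5 + 2.5(8) = 306.5.
Shortage = 401.5 − 306.5 = 95.

Shortage = 95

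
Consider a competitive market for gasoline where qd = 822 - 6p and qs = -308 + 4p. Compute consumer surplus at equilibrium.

Equilibrium: 822 - 6p = -308 + 4p gives p* = 113, q* = 144.
Demand choke price (qd = 0): p = 137.
CS = ½(137 − 113)(144) = 1728.

Consumer surplus = 1728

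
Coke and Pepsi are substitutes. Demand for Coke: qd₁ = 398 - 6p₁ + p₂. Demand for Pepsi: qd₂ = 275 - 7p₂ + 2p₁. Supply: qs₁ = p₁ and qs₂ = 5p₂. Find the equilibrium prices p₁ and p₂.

Market 1: 398 - 6p₁ + p₂ = p₁ → 7p₁ - p₂ = 398.
Market 2: 12p₂ - 2p₁ = 275.
Eliminating p₂: 12×(1) + 1×(2) gives 82p₁ = 5051, so p₁ = 5051/82.
Back-substitute into (2): p₂ = (275 + 2×5051/82) / 12 = 2721/82.

p₁ = 5051/82, p₂ = 2721/82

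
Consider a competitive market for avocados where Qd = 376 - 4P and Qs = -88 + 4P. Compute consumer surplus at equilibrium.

Equilibrium: 376 - 4P = -88 + 4P gives P* = 58, Q* = 144.
Demand choke price (Qd = 0): P = 94.
CS = ½(94 − 58)(144) = 2592.

Consumer surplus = 2592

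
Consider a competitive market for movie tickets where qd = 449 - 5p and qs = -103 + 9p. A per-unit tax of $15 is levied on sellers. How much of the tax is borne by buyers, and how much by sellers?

Pre-tax equilibrium: p* = 276/7, q* = 1763/7.
Tax on sellers shifts supply to qs = -103 + 9(p − 15) = -238 + 9p.
449 - 5p = -238 + 9p gives buyer price pb = 687/14; sellers receive ps = 687/14 − 15 = 477/14.
New quantity: q = 449 − 5(687/14) = 2851/14.
Buyer burden = 687/14 − 276/7 = 135/14; seller burden = 276/7 − 477/14 = 75/14.

Buyers bear 135/14, sellers bear 75/14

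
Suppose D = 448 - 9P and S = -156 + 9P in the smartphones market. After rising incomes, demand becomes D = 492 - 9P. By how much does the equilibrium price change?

ΔP = 22/9

Original equilibrium: P* = 302/9, Q* = 146.
New equilibrium: 492 - 9P = -156 + 9P, so 648 = 18P and P' = 36; Q' = 492 − 9(36) = 168.
Change in price: 36 − 302/9 = 22/9.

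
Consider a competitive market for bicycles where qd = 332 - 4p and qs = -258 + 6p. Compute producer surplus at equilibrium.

Equilibrium: 332 - 4p = -258 + 6p gives p* = 59, q* = 96.
Supply starts at p = 43 (where qs = 0).
PS = ½(59 − 43)(96) = 768.

Producer surplus = 768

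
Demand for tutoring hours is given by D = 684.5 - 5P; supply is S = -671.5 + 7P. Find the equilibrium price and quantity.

P* = 113, Q* = 119.5

Set D = S: 684.5 - 5P = -671.5 + 7P.
1356 = 12P, so P* = 113.
Q* = 684.5 − 5(113) = 119.5.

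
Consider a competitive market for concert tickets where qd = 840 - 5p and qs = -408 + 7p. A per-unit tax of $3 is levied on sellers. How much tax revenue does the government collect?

Tax revenue = 933.75

Pre-tax equilibrium: p* = 104, q* = 320.
Tax on sellers shifts supply to qs = -408 + 7(p − 3) = -429 + 7p.
840 - 5p = -429 + 7p gives buyer price pb = 105.75; sellers receive ps = 105.75 − 3 = 102.75.
New quantity: q = 840 − 5(105.75) = 311.25.
Revenue = 3 × 311.25 = 933.75.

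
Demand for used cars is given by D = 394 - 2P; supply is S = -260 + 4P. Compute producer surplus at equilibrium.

Equilibrium: 394 - 2P = -260 + 4P gives P* = 109, Q* = 176.
Supply starts at P = 65 (where S = 0).
PS = ½(109 − 65)(176) = 3872.

Producer surplus = 3872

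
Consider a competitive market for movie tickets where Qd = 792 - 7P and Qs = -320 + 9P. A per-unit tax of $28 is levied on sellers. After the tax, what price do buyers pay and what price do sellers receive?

Buyers pay $85.25, sellers receive $57.25

Pre-tax equilibrium: P* = 69.5, Q* = 305.5.
Tax on sellers shifts supply to Qs = -320 + 9(P − 28) = -572 + 9P.
792 - 7P = -572 + 9P gives buyer price Pb = 85.25; sellers receive Ps = 85.25 − 28 = 57.25.
New quantity: Q = 792 − 7(85.25) = 195.25.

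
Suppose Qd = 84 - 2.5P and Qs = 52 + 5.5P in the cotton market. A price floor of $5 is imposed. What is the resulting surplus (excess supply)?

Surplus = 8

Equilibrium price would be P* = 4, so the floor at 5 binds.
At P = 5: Qd = 71.5, Qs = 79.5.
Surplus = 79.5 − 71.5 = 8.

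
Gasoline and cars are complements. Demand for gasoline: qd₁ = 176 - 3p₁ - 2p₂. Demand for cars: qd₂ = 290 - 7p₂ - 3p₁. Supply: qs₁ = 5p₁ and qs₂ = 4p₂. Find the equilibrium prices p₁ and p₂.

p₁ = 678/41, p₂ = 896/41

Market 1: 176 - 3p₁ - 2p₂ = 5p₁ → 8p₁ + 2p₂ = 176.
Market 2: 11p₂ + 3p₁ = 290.
Eliminating p₂: 11×(1) − 2×(2) gives 82p₁ = 1356, so p₁ = 678/41.
Back-substitute into (2): p₂ = (290 − 3×678/41) / 11 = 896/41.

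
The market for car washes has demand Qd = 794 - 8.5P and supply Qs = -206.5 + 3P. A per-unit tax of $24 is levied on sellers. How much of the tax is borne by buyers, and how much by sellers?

Buyers bear 144/23, sellers bear 408/23

Pre-tax equilibrium: P* = 87, Q* = 54.5.
Tax on sellers shifts supply to Qs = -206.5 + 3(P − 24) = -278.5 + 3P.
794 - 8.5P = -278.5 + 3P gives buyer price Pb = 2145/23; sellers receive Ps = 2145/23 − 24 = 1593/23.
New quantity: Q = 794 − 8.5(2145/23) = 59/46.
Buyer burden = 2145/23 − 87 = 144/23; seller burden = 87 − 1593/23 = 408/23.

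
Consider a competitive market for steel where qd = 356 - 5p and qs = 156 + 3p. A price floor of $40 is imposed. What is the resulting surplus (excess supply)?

Equilibrium price would be p* = 25, so the floor at 40 binds.
At p = 40: qd = 156, qs = 276.
Surplus = 276 − 156 = 120.

Surplus = 120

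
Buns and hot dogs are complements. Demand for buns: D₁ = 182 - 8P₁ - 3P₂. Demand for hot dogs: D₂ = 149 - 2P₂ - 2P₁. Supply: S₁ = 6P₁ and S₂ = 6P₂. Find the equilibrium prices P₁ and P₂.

P₁ = 1009/106, P₂ = 861/53

Market 1: 182 - 8P₁ - 3P₂ = 6P₁ → 14P₁ + 3P₂ = 182.
Market 2: 8P₂ + 2P₁ = 149.
Eliminating P₂: 8×(1) − 3×(2) gives 106P₁ = 1009, so P₁ = 1009/106.
Back-substitute into (2): P₂ = (149 − 2×1009/106) / 8 = 861/53.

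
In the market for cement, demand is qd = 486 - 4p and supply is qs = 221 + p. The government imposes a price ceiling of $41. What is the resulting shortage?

Shortage = 60

Equilibrium price would be p* = 53, so the ceiling at 41 binds.
At p = 41: qd = 486 − 4(41) = 322, qs = 221 + 1(41) = 262.
Shortage = 322 − 262 = 60.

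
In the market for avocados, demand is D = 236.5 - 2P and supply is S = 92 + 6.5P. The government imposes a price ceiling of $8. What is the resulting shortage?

Shortage = 76.5

Equilibrium price would be P* = 17, so the ceiling at 8 binds.
At P = 8: D = 236.5 − 2(8) = 220.5, S = 92 + 6.5(8) = 144.
Shortage = 220.5 − 144 = 76.5.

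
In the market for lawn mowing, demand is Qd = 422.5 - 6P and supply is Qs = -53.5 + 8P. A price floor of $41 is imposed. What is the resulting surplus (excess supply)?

Surplus = 98

Equilibrium price would be P* = 34, so the floor at 41 binds.
At P = 41: Qd = 176.5, Qs = 274.5.
Surplus = 274.5 − 176.5 = 98.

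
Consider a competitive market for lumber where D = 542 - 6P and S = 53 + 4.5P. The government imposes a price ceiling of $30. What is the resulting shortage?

Shortage = 174

Equilibrium price would be P* = 326/7, so the ceiling at 30 binds.
At P = 30: D = 542 − 6(30) = 362, S = 53 + 4.5(30) = 188.
Shortage = 362 − 188 = 174.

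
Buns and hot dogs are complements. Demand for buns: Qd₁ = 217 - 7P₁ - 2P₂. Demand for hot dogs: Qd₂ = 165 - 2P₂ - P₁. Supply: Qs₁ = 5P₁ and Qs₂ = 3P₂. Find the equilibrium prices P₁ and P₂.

Market 1: 217 - 7P₁ - 2P₂ = 5P₁ → 12P₁ + 2P₂ = 217.
Market 2: 5P₂ + P₁ = 165.
Eliminating P₂: 5×(1) − 2×(2) gives 58P₁ = 755, so P₁ = 755/58.
Back-substitute into (2): P₂ = (165 − 1×755/58) / 5 = 1763/58.

P₁ = 755/58, P₂ = 1763/58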